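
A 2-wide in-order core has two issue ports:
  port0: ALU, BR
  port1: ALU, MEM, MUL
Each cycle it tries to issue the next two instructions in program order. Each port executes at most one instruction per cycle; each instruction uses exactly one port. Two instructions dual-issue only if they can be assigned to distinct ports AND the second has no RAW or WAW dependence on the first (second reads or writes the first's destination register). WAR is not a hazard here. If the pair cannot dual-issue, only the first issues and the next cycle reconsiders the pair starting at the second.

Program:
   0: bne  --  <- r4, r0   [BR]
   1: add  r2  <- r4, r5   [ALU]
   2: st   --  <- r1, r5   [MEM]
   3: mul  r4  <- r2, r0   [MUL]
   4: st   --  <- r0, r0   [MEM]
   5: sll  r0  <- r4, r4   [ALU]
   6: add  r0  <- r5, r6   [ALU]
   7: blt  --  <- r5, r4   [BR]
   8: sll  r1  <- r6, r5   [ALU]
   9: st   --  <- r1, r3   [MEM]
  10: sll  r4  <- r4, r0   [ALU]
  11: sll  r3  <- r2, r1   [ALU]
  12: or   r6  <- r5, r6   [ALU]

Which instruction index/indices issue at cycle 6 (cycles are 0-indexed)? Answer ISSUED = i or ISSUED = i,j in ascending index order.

#0 head=0: bne.BR add.ALU i0&i1 2-wide
#1 head=2: st.MEM i2 no-port MEM/MUL
#2 head=3: mul.MUL i3 no-port MUL/MEM
#3 head=4: st.MEM sll.ALU i4&i5 2-wide
#4 head=6: add.ALU blt.BR i6&i7 2-wide
#5 head=8: sll.ALU i8 RAW r1
#6 head=9: st.MEM sll.ALU i9&i10 2-wide
#7 head=11: sll.ALU or.ALU i11&i12 2-wide

ISSUED = 9,10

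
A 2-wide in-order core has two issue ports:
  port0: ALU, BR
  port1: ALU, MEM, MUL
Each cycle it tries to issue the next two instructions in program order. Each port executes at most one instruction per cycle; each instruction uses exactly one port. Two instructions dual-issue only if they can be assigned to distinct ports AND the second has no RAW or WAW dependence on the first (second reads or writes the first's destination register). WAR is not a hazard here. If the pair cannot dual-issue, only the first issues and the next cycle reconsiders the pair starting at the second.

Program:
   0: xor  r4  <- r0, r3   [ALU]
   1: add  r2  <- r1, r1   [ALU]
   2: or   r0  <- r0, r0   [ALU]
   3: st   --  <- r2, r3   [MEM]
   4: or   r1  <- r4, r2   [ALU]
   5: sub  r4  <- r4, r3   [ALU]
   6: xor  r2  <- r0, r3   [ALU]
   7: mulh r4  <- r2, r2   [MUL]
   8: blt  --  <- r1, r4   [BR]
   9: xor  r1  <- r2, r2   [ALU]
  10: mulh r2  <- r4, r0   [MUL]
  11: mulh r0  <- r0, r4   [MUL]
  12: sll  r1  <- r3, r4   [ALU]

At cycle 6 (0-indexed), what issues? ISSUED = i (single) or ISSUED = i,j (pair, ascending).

  cy0 -> i0/i1 (xor.ALU+add.ALU) 2-wide
  cy1 -> i2/i3 (or.ALU+st.MEM) 2-wide
  cy2 -> i4/i5 (or.ALU+sub.ALU) 2-wide
  cy3 -> i6 (xor.ALU) RAW r2
  cy4 -> i7 (mulh.MUL) RAW r4
  cy5 -> i8/i9 (blt.BR+xor.ALU) 2-wide
  cy6 -> i10 (mulh.MUL) no-port MUL/MUL
  cy7 -> i11/i12 (mulh.MUL+sll.ALU) 2-wide

ISSUED = 10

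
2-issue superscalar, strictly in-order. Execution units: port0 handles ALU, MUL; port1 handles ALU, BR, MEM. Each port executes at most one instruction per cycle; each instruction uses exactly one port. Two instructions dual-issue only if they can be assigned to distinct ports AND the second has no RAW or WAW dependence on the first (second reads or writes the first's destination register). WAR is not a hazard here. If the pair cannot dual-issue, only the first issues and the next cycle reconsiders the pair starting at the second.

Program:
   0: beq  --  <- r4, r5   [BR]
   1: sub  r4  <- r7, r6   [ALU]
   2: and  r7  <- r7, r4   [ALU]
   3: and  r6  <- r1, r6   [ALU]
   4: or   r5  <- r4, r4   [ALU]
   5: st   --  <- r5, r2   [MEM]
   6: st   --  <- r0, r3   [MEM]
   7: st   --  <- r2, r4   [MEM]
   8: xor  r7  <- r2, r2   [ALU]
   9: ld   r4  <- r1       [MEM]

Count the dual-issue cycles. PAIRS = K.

c0: i0&i1 beq;sub  2-wide
c1: i2&i3 and;and  2-wide
c2: i4 or  RAW r5
c3: i5 st  no-port MEM/MEM
c4: i6 st  no-port MEM/MEM
c5: i7&i8 st;xor  2-wide
c6: i9 ld  tail

PAIRS = 3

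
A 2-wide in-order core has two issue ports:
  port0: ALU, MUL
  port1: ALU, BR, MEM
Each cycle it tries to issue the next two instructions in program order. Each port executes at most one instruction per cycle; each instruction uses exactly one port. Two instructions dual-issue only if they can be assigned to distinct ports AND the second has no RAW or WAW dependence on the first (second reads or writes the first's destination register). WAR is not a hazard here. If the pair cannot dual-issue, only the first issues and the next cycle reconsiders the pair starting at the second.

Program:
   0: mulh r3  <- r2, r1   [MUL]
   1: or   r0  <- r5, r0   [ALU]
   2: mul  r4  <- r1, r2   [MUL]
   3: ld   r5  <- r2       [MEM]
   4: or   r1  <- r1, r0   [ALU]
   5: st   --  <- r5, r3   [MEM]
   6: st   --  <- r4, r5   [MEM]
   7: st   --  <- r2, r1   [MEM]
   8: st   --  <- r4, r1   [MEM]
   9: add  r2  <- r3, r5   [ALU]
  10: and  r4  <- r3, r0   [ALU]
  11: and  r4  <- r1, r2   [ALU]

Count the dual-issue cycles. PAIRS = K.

#0 head=0: mulh or i0,i1 2-wide
#1 head=2: mul ld i2,i3 2-wide
#2 head=4: or st i4,i5 2-wide
#3 head=6: st i6 no-port MEM/MEM
#4 head=7: st i7 no-port MEM/MEM
#5 head=8: st add i8,i9 2-wide
#6 head=10: and i10 WAW r4
#7 head=11: and i11 tail

PAIRS = 4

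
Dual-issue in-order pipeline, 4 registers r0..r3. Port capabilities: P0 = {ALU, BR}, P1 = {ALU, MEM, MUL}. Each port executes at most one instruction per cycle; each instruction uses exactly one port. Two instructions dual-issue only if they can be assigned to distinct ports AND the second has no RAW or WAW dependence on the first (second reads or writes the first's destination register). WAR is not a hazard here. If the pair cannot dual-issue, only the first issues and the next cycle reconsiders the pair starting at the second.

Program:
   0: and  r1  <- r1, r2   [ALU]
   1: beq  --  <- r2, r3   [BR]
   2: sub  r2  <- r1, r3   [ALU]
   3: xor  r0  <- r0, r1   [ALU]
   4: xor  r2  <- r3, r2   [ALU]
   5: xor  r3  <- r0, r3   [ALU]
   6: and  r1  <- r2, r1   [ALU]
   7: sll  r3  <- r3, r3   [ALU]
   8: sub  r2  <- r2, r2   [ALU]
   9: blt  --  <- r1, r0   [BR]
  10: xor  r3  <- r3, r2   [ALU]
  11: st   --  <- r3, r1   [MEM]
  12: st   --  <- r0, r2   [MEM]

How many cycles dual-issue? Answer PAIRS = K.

  cy0 -> i0/i1 (and.ALU beq.BR) pair
  cy1 -> i2/i3 (sub.ALU xor.ALU) pair
  cy2 -> i4/i5 (xor.ALU xor.ALU) pair
  cy3 -> i6/i7 (and.ALU sll.ALU) pair
  cy4 -> i8/i9 (sub.ALU blt.BR) pair
  cy5 -> i10 (xor.ALU) RAW r3
  cy6 -> i11 (st.MEM) no-port MEM/MEM
  cy7 -> i12 (st.MEM) tail

PAIRS = 5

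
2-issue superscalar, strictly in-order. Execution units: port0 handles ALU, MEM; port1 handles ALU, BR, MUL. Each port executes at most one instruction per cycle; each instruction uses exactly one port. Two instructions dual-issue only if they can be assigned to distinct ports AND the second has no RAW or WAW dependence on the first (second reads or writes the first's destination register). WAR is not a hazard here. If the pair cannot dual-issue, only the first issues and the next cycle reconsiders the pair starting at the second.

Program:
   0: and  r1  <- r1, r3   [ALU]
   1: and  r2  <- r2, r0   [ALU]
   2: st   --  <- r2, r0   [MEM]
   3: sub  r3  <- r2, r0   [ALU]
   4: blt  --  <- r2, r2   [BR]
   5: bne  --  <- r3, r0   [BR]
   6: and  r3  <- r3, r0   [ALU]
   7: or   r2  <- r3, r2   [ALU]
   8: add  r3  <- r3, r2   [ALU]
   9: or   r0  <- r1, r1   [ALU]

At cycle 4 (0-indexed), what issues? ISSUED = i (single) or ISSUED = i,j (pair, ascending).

t=0 i0,i1:and and ; pair
t=1 i2,i3:st sub ; pair
t=2 i4:blt ; no-port BR/BR
t=3 i5,i6:bne and ; pair
t=4 i7:or ; RAW r2
t=5 i8,i9:add or ; pair

ISSUED = 7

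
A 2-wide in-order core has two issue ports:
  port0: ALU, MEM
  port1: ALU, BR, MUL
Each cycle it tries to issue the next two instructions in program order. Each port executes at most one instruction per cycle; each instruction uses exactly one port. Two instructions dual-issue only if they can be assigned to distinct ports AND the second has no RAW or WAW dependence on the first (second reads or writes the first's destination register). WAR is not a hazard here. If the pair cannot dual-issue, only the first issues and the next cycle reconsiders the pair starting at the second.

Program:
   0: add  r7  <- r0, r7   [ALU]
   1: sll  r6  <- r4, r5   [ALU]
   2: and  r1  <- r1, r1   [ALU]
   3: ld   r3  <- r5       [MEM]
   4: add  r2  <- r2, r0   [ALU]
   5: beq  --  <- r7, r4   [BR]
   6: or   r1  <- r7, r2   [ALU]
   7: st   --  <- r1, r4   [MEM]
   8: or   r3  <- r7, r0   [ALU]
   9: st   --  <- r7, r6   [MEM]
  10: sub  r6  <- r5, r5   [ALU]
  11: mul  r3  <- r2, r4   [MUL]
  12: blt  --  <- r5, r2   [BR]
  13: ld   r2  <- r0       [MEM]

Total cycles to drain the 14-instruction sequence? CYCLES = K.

CYCLES = 8

t=0 i0+i1:add sll ; dual
t=1 i2+i3:and ld ; dual
t=2 i4+i5:add beq ; dual
t=3 i6:or ; RAW r1
t=4 i7+i8:st or ; dual
t=5 i9+i10:st sub ; dual
t=6 i11:mul ; no-port MUL/BR
t=7 i12+i13:blt ld ; dual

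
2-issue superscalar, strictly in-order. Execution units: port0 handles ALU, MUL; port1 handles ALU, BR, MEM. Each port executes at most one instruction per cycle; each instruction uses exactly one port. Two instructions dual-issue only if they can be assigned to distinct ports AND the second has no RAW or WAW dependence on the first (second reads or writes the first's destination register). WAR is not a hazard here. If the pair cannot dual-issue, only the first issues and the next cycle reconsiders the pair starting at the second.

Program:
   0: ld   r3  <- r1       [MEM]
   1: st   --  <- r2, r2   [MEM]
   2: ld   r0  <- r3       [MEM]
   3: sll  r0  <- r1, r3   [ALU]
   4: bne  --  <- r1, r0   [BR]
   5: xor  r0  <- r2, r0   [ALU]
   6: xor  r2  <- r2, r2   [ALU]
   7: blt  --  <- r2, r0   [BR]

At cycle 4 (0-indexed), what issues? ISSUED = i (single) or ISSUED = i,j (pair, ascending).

t=0 i0:ld ; no-port MEM/MEM
t=1 i1:st ; no-port MEM/MEM
t=2 i2:ld ; WAW r0
t=3 i3:sll ; RAW r0
t=4 i4,i5:bne+xor ; 2-wide
t=5 i6:xor ; RAW r2
t=6 i7:blt ; tail

ISSUED = 4,5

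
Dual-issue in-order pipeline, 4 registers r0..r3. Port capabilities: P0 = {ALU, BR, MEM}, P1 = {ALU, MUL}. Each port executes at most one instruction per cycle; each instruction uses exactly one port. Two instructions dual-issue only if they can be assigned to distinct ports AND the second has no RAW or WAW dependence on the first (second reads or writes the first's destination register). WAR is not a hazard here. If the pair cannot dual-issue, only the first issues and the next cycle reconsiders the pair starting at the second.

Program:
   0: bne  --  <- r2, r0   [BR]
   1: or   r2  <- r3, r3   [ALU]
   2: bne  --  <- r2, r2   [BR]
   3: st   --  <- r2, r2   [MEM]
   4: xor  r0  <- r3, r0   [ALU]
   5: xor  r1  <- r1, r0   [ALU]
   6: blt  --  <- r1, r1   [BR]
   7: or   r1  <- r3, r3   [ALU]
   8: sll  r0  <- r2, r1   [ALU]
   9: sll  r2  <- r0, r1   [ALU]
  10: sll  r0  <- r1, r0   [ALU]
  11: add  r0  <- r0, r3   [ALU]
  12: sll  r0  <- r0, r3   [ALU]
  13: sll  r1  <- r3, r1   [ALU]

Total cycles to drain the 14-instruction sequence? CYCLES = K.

t=0 i0/i1:bne.BR/or.ALU ; 2-wide
t=1 i2:bne.BR ; no-port BR/MEM
t=2 i3/i4:st.MEM/xor.ALU ; 2-wide
t=3 i5:xor.ALU ; RAW r1
t=4 i6/i7:blt.BR/or.ALU ; 2-wide
t=5 i8:sll.ALU ; RAW r0
t=6 i9/i10:sll.ALU/sll.ALU ; 2-wide
t=7 i11:add.ALU ; RAW+WAW r0
t=8 i12/i13:sll.ALU/sll.ALU ; 2-wide

CYCLES = 9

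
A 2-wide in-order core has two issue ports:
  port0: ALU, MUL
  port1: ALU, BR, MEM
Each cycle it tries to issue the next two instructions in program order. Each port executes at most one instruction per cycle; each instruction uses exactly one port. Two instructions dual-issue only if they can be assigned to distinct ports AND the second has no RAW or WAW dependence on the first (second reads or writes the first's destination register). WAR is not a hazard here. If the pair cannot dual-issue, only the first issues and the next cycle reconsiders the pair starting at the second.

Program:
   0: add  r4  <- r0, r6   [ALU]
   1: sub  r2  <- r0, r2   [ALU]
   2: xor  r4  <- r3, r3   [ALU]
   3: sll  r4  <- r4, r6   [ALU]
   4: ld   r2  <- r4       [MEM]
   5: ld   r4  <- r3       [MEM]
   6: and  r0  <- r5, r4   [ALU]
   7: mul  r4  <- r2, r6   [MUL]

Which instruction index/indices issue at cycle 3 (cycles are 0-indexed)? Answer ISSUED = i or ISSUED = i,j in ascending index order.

  cy0 -> i0/i1 (add.ALU sub.ALU) dual
  cy1 -> i2 (xor.ALU) RAW+WAW r4
  cy2 -> i3 (sll.ALU) RAW r4
  cy3 -> i4 (ld.MEM) no-port MEM/MEM
  cy4 -> i5 (ld.MEM) RAW r4
  cy5 -> i6/i7 (and.ALU mul.MUL) dual

ISSUED = 4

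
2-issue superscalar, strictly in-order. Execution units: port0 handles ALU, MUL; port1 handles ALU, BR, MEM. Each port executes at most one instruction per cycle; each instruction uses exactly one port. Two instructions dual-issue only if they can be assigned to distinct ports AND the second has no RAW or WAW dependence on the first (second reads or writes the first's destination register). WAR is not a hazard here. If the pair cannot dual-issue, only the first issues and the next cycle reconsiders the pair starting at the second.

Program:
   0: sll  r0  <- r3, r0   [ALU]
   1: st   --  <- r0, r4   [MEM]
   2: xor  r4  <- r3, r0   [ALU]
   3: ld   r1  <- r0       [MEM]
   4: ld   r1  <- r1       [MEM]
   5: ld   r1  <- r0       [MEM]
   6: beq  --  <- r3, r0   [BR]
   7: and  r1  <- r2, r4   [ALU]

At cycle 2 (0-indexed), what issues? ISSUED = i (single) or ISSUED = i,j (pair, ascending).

ISSUED = 3

[0] i0  sll.ALU  -- RAW r0
[1] i1,i2  st.MEM xor.ALU  -- 2-wide
[2] i3  ld.MEM  -- no-port MEM/MEM
[3] i4  ld.MEM  -- no-port MEM/MEM
[4] i5  ld.MEM  -- no-port MEM/BR
[5] i6,i7  beq.BR and.ALU  -- 2-wide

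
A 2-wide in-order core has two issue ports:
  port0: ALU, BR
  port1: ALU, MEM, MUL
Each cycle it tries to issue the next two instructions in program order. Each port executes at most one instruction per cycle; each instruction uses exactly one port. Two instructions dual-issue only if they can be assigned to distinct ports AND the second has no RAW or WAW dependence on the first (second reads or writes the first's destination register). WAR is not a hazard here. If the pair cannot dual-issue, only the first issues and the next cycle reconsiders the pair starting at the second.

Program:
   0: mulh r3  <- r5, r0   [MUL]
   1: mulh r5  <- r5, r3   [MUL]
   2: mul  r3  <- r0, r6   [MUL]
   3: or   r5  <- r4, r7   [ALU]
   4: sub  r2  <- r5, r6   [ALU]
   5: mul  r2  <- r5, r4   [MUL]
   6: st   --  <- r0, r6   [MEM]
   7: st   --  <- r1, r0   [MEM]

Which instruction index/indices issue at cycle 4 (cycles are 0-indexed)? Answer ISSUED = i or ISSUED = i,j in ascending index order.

0. mulh.MUL @i0  | no-port MUL/MUL
1. mulh.MUL @i1  | no-port MUL/MUL
2. mul.MUL;or.ALU @i2+i3  | pair
3. sub.ALU @i4  | WAW r2
4. mul.MUL @i5  | no-port MUL/MEM
5. st.MEM @i6  | no-port MEM/MEM
6. st.MEM @i7  | tail

ISSUED = 5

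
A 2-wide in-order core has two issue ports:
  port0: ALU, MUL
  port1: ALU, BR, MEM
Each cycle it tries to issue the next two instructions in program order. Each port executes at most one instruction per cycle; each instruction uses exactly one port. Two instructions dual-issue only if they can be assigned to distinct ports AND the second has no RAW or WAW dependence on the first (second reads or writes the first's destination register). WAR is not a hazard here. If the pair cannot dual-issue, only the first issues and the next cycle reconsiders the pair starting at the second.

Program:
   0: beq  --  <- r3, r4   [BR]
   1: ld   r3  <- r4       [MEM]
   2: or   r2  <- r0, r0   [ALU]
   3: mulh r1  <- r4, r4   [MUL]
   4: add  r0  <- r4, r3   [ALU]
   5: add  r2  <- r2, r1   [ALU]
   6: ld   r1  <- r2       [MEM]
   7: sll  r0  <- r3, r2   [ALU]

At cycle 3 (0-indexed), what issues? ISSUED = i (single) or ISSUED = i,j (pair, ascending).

ISSUED = 5

#0 head=0: beq i0 no-port BR/MEM
#1 head=1: ld or i1,i2 2-wide
#2 head=3: mulh add i3,i4 2-wide
#3 head=5: add i5 RAW r2
#4 head=6: ld sll i6,i7 2-wide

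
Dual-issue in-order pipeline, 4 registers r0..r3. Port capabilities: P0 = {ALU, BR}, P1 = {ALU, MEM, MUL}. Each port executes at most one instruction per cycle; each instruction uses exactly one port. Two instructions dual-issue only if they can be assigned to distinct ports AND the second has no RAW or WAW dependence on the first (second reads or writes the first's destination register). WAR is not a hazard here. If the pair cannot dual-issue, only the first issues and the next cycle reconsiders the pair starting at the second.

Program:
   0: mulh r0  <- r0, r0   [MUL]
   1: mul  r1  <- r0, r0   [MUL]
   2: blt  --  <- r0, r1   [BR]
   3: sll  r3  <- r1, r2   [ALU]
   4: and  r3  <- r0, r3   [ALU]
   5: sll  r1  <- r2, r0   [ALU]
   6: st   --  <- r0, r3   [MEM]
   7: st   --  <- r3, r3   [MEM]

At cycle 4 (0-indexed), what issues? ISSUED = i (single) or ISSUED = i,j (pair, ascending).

0. mulh @i0  | no-port MUL/MUL
1. mul @i1  | RAW r1
2. blt sll @i2&i3  | dual
3. and sll @i4&i5  | dual
4. st @i6  | no-port MEM/MEM
5. st @i7  | tail

ISSUED = 6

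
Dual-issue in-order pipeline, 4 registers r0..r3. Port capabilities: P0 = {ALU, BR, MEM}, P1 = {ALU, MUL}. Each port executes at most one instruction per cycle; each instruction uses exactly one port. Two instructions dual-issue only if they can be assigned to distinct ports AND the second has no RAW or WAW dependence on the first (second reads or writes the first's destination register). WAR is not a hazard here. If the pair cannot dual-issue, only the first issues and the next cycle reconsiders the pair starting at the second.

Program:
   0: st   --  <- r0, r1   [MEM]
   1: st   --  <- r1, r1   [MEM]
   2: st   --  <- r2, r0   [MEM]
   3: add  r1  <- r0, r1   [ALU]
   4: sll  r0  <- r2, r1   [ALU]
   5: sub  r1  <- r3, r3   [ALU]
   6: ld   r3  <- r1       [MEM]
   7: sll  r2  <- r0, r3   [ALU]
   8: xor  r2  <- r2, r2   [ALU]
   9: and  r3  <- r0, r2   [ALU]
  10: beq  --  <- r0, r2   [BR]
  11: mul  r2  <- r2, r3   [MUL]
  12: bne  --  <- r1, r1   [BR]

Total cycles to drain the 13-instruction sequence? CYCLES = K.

CYCLES = 9

[0] i0  st.MEM  -- no-port MEM/MEM
[1] i1  st.MEM  -- no-port MEM/MEM
[2] i2+i3  st.MEM add.ALU  -- pair
[3] i4+i5  sll.ALU sub.ALU  -- pair
[4] i6  ld.MEM  -- RAW r3
[5] i7  sll.ALU  -- RAW+WAW r2
[6] i8  xor.ALU  -- RAW r2
[7] i9+i10  and.ALU beq.BR  -- pair
[8] i11+i12  mul.MUL bne.BR  -- pair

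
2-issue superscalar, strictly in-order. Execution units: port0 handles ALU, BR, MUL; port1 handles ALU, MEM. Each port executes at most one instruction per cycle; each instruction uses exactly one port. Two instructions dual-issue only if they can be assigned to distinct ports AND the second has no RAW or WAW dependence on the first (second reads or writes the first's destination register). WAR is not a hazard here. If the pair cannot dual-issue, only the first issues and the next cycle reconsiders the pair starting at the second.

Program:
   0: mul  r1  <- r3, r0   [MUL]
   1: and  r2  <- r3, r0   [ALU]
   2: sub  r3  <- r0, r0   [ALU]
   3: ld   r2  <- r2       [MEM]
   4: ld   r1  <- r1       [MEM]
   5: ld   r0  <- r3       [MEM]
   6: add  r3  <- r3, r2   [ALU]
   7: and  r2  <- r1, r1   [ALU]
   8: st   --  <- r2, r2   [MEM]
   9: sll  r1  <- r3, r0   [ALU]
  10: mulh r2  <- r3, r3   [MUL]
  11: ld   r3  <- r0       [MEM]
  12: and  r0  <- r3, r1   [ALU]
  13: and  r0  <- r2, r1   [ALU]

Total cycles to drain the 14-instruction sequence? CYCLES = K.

CYCLES = 9

0. mul;and @i0/i1  | dual
1. sub;ld @i2/i3  | dual
2. ld @i4  | no-port MEM/MEM
3. ld;add @i5/i6  | dual
4. and @i7  | RAW r2
5. st;sll @i8/i9  | dual
6. mulh;ld @i10/i11  | dual
7. and @i12  | WAW r0
8. and @i13  | tail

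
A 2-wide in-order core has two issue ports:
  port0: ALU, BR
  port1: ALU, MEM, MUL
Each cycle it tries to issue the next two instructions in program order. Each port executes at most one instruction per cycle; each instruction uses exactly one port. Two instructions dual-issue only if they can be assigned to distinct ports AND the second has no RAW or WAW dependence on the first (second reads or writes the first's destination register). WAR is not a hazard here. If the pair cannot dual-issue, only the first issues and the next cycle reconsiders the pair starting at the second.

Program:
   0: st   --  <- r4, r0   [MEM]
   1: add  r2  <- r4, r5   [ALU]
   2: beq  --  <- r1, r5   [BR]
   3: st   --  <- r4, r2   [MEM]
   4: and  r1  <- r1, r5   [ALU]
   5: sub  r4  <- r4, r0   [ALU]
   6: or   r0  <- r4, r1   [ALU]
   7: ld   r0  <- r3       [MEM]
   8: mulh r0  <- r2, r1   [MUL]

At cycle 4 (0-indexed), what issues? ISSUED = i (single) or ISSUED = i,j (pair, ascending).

ISSUED = 7

[0] i0/i1  st add  -- pair
[1] i2/i3  beq st  -- pair
[2] i4/i5  and sub  -- pair
[3] i6  or  -- WAW r0
[4] i7  ld  -- no-port MEM/MUL
[5] i8  mulh  -- tail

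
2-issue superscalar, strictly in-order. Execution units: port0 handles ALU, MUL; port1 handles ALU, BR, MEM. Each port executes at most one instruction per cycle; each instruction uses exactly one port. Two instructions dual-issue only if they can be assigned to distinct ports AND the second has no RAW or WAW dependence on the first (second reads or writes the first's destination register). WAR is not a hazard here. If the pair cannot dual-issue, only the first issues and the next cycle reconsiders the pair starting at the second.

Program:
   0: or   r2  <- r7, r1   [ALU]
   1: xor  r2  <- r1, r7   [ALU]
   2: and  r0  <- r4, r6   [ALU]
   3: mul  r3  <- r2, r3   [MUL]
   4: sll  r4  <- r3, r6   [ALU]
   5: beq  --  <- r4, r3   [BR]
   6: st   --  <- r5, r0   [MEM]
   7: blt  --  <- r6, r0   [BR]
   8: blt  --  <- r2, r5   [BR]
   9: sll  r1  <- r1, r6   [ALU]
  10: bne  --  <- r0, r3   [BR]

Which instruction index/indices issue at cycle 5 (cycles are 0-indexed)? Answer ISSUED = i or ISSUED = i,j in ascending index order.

ISSUED = 6

0. or.ALU @i0  | WAW r2
1. xor.ALU and.ALU @i1&i2  | 2-wide
2. mul.MUL @i3  | RAW r3
3. sll.ALU @i4  | RAW r4
4. beq.BR @i5  | no-port BR/MEM
5. st.MEM @i6  | no-port MEM/BR
6. blt.BR @i7  | no-port BR/BR
7. blt.BR sll.ALU @i8&i9  | 2-wide
8. bne.BR @i10  | tail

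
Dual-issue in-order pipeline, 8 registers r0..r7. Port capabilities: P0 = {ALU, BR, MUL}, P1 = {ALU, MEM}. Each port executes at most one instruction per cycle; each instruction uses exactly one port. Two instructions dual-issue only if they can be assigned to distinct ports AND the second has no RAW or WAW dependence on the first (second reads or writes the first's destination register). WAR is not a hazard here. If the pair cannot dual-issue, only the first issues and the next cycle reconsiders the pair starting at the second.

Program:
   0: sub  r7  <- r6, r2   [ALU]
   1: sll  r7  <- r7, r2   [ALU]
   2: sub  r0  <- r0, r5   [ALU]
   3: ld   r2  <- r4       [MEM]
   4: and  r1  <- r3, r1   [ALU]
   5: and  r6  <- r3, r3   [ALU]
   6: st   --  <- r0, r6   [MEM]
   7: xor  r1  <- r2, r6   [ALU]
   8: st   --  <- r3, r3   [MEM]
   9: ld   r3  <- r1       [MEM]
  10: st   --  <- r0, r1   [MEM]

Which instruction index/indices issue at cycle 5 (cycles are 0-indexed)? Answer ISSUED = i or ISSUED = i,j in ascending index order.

0. sub @i0  | RAW+WAW r7
1. sll/sub @i1+i2  | 2-wide
2. ld/and @i3+i4  | 2-wide
3. and @i5  | RAW r6
4. st/xor @i6+i7  | 2-wide
5. st @i8  | no-port MEM/MEM
6. ld @i9  | no-port MEM/MEM
7. st @i10  | tail

ISSUED = 8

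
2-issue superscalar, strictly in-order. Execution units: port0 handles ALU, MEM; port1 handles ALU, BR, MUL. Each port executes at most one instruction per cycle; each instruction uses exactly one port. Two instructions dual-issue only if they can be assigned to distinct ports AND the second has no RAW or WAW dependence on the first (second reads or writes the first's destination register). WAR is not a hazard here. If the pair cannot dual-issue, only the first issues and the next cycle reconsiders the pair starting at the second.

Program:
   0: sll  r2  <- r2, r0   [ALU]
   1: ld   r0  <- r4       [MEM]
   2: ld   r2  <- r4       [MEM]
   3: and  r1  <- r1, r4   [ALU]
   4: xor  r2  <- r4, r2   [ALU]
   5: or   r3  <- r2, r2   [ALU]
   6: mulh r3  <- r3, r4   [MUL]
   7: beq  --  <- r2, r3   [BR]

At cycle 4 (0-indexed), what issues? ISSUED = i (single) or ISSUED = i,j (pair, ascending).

ISSUED = 6

t=0 i0+i1:sll ld ; 2-wide
t=1 i2+i3:ld and ; 2-wide
t=2 i4:xor ; RAW r2
t=3 i5:or ; RAW+WAW r3
t=4 i6:mulh ; no-port MUL/BR
t=5 i7:beq ; tail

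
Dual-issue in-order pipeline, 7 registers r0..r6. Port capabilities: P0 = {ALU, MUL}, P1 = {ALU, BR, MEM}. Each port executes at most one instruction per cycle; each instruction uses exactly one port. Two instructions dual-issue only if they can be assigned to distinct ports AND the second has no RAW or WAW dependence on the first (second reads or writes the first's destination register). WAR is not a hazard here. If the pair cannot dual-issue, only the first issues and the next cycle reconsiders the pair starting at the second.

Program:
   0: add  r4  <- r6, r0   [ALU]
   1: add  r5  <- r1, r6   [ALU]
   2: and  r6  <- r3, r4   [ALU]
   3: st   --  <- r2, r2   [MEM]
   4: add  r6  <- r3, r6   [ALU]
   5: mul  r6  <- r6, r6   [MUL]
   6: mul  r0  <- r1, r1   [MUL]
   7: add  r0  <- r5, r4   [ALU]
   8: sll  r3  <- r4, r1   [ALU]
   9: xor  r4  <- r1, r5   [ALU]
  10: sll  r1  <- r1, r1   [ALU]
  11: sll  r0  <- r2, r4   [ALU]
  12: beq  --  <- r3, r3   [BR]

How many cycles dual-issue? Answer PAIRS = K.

[0] i0/i1  add.ALU+add.ALU  -- pair
[1] i2/i3  and.ALU+st.MEM  -- pair
[2] i4  add.ALU  -- RAW+WAW r6
[3] i5  mul.MUL  -- no-port MUL/MUL
[4] i6  mul.MUL  -- WAW r0
[5] i7/i8  add.ALU+sll.ALU  -- pair
[6] i9/i10  xor.ALU+sll.ALU  -- pair
[7] i11/i12  sll.ALU+beq.BR  -- pair

PAIRS = 5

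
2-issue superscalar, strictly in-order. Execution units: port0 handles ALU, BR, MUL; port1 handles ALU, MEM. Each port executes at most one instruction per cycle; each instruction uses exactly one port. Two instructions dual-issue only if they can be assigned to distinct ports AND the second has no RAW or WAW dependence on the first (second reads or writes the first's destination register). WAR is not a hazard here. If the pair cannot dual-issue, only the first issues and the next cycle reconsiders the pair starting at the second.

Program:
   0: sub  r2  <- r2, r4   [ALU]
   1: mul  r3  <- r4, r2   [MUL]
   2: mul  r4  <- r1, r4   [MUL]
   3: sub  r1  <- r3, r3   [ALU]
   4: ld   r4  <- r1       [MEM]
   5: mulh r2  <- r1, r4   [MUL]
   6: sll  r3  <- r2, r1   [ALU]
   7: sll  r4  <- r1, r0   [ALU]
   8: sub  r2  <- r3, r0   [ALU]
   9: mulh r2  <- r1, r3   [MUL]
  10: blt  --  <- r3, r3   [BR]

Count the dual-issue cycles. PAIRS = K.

#0 head=0: sub.ALU i0 RAW r2
#1 head=1: mul.MUL i1 no-port MUL/MUL
#2 head=2: mul.MUL;sub.ALU i2,i3 2-wide
#3 head=4: ld.MEM i4 RAW r4
#4 head=5: mulh.MUL i5 RAW r2
#5 head=6: sll.ALU;sll.ALU i6,i7 2-wide
#6 head=8: sub.ALU i8 WAW r2
#7 head=9: mulh.MUL i9 no-port MUL/BR
#8 head=10: blt.BR i10 tail

PAIRS = 2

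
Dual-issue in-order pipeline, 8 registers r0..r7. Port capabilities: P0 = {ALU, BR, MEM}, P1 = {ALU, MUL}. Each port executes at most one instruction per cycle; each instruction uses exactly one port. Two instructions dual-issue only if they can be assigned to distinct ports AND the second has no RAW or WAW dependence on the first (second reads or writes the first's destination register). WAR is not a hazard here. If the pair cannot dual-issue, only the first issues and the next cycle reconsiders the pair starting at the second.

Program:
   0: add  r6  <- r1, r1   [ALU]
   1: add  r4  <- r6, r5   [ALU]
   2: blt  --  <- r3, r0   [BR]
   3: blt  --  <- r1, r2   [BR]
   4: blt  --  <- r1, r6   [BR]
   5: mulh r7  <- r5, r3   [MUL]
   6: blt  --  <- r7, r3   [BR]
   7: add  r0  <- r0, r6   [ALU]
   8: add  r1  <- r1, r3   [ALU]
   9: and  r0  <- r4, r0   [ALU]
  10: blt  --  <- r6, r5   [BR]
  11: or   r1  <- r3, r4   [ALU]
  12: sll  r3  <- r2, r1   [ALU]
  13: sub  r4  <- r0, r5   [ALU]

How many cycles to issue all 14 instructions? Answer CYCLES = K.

CYCLES = 8

c0: i0 add  RAW r6
c1: i1,i2 add;blt  2-wide
c2: i3 blt  no-port BR/BR
c3: i4,i5 blt;mulh  2-wide
c4: i6,i7 blt;add  2-wide
c5: i8,i9 add;and  2-wide
c6: i10,i11 blt;or  2-wide
c7: i12,i13 sll;sub  2-wide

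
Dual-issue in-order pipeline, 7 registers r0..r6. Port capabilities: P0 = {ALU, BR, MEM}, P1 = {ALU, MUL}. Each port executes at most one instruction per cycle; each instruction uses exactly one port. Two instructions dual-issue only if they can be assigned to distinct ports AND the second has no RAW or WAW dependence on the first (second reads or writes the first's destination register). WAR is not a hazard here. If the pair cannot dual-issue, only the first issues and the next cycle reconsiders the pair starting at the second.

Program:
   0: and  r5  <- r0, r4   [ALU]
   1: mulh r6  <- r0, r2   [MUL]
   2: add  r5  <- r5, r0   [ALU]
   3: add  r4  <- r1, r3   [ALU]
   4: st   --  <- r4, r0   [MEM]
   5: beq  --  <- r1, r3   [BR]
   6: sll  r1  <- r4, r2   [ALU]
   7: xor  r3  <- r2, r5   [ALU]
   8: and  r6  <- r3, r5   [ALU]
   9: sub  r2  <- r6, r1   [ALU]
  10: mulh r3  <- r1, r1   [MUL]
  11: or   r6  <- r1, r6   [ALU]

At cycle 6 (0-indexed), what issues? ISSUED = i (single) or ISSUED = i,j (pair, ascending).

ISSUED = 9,10

[0] i0/i1  and+mulh  -- dual
[1] i2/i3  add+add  -- dual
[2] i4  st  -- no-port MEM/BR
[3] i5/i6  beq+sll  -- dual
[4] i7  xor  -- RAW r3
[5] i8  and  -- RAW r6
[6] i9/i10  sub+mulh  -- dual
[7] i11  or  -- tail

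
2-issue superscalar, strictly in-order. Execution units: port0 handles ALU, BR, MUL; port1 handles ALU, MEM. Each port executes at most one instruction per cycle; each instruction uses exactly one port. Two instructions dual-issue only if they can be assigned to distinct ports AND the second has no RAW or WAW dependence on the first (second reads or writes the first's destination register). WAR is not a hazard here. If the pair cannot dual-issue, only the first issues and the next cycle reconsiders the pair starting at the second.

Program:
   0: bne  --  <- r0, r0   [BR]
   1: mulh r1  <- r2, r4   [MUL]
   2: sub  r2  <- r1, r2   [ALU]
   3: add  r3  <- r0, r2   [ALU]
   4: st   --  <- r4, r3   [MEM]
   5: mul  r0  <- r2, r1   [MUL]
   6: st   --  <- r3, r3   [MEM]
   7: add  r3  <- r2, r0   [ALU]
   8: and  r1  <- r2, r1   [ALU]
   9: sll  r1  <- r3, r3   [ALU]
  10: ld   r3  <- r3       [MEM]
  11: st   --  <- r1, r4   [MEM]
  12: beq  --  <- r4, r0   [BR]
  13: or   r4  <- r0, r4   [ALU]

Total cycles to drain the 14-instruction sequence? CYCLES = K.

CYCLES = 10

c0: i0 bne.BR  no-port BR/MUL
c1: i1 mulh.MUL  RAW r1
c2: i2 sub.ALU  RAW r2
c3: i3 add.ALU  RAW r3
c4: i4/i5 st.MEM;mul.MUL  dual
c5: i6/i7 st.MEM;add.ALU  dual
c6: i8 and.ALU  WAW r1
c7: i9/i10 sll.ALU;ld.MEM  dual
c8: i11/i12 st.MEM;beq.BR  dual
c9: i13 or.ALU  tail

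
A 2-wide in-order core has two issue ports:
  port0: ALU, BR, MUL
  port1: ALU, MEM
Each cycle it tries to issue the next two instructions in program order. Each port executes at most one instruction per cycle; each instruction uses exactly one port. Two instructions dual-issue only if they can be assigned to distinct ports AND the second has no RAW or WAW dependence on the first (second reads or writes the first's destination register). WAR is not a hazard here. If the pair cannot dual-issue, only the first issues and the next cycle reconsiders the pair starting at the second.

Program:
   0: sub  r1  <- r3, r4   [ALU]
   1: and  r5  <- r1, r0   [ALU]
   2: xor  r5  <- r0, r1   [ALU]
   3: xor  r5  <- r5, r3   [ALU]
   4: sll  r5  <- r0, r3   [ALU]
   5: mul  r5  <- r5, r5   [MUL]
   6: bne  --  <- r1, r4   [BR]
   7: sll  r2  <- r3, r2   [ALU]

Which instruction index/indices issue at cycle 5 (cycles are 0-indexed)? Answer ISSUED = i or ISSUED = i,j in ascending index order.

ISSUED = 5

0. sub @i0  | RAW r1
1. and @i1  | WAW r5
2. xor @i2  | RAW+WAW r5
3. xor @i3  | WAW r5
4. sll @i4  | RAW+WAW r5
5. mul @i5  | no-port MUL/BR
6. bne+sll @i6,i7  | 2-wide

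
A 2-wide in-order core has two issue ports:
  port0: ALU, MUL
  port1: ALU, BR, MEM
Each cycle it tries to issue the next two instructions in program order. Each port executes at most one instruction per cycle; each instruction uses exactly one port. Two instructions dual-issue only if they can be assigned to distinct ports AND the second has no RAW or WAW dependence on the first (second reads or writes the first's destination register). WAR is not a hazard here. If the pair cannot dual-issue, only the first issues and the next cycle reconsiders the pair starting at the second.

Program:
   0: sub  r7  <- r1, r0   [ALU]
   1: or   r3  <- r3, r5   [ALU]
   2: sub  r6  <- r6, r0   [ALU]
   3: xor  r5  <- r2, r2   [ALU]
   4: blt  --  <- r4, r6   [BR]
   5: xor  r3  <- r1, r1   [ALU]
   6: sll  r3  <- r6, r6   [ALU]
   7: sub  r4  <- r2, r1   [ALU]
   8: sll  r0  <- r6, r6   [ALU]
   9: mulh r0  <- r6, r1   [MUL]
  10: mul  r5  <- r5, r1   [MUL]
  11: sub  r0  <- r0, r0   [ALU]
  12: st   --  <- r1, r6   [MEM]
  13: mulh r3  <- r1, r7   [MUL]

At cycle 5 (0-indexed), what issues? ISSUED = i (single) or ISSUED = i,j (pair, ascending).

c0: i0,i1 sub/or  dual
c1: i2,i3 sub/xor  dual
c2: i4,i5 blt/xor  dual
c3: i6,i7 sll/sub  dual
c4: i8 sll  WAW r0
c5: i9 mulh  no-port MUL/MUL
c6: i10,i11 mul/sub  dual
c7: i12,i13 st/mulh  dual

ISSUED = 9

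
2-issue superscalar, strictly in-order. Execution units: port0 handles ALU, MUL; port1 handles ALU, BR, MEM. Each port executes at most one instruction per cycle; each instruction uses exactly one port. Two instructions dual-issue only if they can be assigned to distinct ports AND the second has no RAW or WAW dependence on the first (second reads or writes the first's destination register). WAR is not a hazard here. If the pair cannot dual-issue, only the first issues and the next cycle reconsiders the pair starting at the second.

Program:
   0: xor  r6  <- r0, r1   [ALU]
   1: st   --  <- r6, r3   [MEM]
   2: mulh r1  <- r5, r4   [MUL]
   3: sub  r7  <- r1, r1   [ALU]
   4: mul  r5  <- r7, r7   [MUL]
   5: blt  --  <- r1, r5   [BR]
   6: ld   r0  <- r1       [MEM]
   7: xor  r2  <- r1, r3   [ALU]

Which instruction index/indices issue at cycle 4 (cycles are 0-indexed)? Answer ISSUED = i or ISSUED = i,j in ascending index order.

  cy0 -> i0 (xor) RAW r6
  cy1 -> i1,i2 (st/mulh) dual
  cy2 -> i3 (sub) RAW r7
  cy3 -> i4 (mul) RAW r5
  cy4 -> i5 (blt) no-port BR/MEM
  cy5 -> i6,i7 (ld/xor) dual

ISSUED = 5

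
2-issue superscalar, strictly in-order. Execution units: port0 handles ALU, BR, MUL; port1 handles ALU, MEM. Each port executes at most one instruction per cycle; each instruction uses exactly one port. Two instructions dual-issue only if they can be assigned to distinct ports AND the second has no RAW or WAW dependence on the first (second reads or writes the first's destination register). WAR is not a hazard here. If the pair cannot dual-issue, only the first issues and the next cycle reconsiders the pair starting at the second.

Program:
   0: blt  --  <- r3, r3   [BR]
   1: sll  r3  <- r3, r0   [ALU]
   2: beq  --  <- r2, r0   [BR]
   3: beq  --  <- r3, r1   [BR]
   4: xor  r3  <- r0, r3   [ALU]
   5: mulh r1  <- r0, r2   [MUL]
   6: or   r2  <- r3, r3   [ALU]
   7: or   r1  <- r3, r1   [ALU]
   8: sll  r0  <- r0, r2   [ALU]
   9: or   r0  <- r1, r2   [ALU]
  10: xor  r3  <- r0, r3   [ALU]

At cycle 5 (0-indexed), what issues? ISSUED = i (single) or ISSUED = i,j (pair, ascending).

#0 head=0: blt.BR+sll.ALU i0,i1 dual
#1 head=2: beq.BR i2 no-port BR/BR
#2 head=3: beq.BR+xor.ALU i3,i4 dual
#3 head=5: mulh.MUL+or.ALU i5,i6 dual
#4 head=7: or.ALU+sll.ALU i7,i8 dual
#5 head=9: or.ALU i9 RAW r0
#6 head=10: xor.ALU i10 tail

ISSUED = 9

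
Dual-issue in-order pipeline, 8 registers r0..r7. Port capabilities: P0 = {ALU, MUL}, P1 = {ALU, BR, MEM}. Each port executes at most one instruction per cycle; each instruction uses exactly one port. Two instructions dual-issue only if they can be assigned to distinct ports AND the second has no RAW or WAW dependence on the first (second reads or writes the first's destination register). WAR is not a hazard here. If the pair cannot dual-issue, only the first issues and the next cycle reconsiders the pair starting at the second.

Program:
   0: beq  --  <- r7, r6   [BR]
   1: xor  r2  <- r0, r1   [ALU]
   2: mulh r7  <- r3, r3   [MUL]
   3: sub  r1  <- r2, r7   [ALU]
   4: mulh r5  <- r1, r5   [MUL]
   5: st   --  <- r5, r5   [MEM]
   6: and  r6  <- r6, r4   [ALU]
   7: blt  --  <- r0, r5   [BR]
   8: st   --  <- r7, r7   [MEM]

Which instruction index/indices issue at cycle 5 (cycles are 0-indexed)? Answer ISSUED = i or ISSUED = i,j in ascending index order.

[0] i0+i1  beq xor  -- dual
[1] i2  mulh  -- RAW r7
[2] i3  sub  -- RAW r1
[3] i4  mulh  -- RAW r5
[4] i5+i6  st and  -- dual
[5] i7  blt  -- no-port BR/MEM
[6] i8  st  -- tail

ISSUED = 7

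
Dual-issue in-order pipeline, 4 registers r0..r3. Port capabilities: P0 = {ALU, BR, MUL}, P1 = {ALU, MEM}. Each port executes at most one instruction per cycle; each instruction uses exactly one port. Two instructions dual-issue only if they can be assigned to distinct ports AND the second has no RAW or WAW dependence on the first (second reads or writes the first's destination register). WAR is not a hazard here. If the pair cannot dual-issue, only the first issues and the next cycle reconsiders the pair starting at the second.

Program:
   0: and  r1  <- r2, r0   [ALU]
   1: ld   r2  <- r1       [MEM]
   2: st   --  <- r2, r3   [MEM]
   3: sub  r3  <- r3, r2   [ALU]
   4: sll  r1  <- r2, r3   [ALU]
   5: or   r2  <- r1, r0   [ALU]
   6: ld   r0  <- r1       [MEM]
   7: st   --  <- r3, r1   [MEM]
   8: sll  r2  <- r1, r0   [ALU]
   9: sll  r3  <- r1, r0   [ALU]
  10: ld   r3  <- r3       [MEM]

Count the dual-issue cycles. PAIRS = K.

#0 head=0: and i0 RAW r1
#1 head=1: ld i1 no-port MEM/MEM
#2 head=2: st+sub i2/i3 pair
#3 head=4: sll i4 RAW r1
#4 head=5: or+ld i5/i6 pair
#5 head=7: st+sll i7/i8 pair
#6 head=9: sll i9 RAW+WAW r3
#7 head=10: ld i10 tail

PAIRS = 3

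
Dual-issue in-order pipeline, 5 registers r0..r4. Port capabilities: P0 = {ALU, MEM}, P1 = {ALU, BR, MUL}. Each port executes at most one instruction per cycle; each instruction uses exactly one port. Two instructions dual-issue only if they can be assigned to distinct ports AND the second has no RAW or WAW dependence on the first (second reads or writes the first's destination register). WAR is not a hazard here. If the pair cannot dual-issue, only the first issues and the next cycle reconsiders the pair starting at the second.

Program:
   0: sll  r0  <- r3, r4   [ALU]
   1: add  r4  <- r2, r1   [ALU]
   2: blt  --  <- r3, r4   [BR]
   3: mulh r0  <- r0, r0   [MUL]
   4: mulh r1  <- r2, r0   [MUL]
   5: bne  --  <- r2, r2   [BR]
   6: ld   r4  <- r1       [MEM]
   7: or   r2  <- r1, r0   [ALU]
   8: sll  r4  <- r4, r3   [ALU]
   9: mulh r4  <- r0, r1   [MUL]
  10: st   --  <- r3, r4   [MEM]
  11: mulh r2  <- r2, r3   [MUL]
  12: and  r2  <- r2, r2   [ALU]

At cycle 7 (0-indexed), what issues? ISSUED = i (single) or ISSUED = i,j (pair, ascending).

#0 head=0: sll.ALU;add.ALU i0+i1 pair
#1 head=2: blt.BR i2 no-port BR/MUL
#2 head=3: mulh.MUL i3 no-port MUL/MUL
#3 head=4: mulh.MUL i4 no-port MUL/BR
#4 head=5: bne.BR;ld.MEM i5+i6 pair
#5 head=7: or.ALU;sll.ALU i7+i8 pair
#6 head=9: mulh.MUL i9 RAW r4
#7 head=10: st.MEM;mulh.MUL i10+i11 pair
#8 head=12: and.ALU i12 tail

ISSUED = 10,11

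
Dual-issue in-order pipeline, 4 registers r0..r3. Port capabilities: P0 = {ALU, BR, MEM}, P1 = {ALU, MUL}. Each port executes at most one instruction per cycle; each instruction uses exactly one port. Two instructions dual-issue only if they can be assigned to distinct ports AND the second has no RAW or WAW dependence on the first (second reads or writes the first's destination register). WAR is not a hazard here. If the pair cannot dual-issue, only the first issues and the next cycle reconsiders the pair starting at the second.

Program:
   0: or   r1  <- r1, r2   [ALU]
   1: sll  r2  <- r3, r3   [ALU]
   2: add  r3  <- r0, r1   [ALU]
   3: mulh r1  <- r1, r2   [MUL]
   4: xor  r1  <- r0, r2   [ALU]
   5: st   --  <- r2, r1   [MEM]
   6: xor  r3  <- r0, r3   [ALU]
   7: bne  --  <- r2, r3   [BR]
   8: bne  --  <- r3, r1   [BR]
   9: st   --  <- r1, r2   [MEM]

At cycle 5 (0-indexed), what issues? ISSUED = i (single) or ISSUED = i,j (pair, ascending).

ISSUED = 8

t=0 i0+i1:or.ALU/sll.ALU ; dual
t=1 i2+i3:add.ALU/mulh.MUL ; dual
t=2 i4:xor.ALU ; RAW r1
t=3 i5+i6:st.MEM/xor.ALU ; dual
t=4 i7:bne.BR ; no-port BR/BR
t=5 i8:bne.BR ; no-port BR/MEM
t=6 i9:st.MEM ; tail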